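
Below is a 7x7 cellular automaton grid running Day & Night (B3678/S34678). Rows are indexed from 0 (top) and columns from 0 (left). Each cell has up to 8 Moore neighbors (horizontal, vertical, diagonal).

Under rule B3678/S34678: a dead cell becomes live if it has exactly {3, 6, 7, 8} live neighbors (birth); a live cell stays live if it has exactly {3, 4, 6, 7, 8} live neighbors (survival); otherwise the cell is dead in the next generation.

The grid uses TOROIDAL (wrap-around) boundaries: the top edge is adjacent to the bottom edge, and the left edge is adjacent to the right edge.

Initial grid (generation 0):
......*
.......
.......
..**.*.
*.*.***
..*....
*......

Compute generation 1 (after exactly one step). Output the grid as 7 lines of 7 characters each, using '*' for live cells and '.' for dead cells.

Answer: .......
.......
.......
.*.*.*.
..*.***
*..*.*.
.......

Derivation:
Simulating step by step:
Generation 0 (given above): 11 live cells
Generation 1: 10 live cells
(generation 1 grid is the final answer)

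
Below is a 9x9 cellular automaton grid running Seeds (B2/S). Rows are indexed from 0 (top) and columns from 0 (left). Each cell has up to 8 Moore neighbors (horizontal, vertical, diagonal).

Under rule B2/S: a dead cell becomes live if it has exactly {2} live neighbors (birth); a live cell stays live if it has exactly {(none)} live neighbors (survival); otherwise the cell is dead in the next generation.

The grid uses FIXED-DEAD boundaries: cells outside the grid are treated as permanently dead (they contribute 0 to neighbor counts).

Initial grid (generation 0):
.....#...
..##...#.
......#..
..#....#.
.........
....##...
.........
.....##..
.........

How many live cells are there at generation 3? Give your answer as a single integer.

Answer: 15

Derivation:
Simulating step by step:
Generation 0 (given above): 11 live cells
Generation 1: 15 live cells
..###.#..
....##...
.#......#
......#..
...####..
.........
.........
.........
.....##..
Generation 2: 13 live cells
.........
.#....##.
....#.##.
..##.....
.......#.
...#..#..
.........
.....##..
.........
Generation 3: 15 live cells
......##.
........#
.#......#
....##..#
....#.#..
.......#.
....#..#.
.........
.....##..
Population at generation 3: 15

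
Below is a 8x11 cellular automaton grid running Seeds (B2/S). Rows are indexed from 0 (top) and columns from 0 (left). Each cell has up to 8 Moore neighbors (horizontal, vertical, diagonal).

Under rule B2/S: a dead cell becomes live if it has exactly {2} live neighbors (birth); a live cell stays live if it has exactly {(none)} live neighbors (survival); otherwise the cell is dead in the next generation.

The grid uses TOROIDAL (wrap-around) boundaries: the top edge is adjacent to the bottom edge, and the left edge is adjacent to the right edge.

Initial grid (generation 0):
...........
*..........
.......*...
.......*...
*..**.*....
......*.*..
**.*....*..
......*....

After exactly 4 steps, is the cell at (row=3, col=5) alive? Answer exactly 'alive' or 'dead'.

Answer: dead

Derivation:
Simulating step by step:
Generation 0 (given above): 14 live cells
Generation 1: 17 live cells
...........
...........
......*.*..
...***..*..
........*..
.........**
..*..**..*.
***....*...
Generation 2: 19 live cells
*.*........
.......*...
...*.....*.
......*....
...*.*.*..*
.....***...
...*...*...
...*.*..*.*
Generation 3: 33 live cells
.*.**.*****
.***....*.*
......***..
..**.*.****
........*..
..**.......
..*......*.
**....**.*.
Generation 4: 12 live cells
...........
...........
.....*.....
....*......
.*....*...*
.*......**.
*.....**...
....*......

Cell (3,5) at generation 4: 0 -> dead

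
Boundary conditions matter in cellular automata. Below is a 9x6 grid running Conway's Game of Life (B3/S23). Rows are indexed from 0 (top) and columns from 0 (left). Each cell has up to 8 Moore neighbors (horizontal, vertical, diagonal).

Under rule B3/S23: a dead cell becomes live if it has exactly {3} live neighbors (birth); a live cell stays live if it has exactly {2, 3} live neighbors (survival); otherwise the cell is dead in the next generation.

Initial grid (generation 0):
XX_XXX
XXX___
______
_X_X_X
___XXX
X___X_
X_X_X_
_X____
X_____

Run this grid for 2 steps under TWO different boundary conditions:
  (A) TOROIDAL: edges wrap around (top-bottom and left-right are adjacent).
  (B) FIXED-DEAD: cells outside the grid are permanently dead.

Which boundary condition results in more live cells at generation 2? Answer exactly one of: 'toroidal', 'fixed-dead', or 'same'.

Answer: toroidal

Derivation:
Under TOROIDAL boundary, generation 2:
_____X
__X_X_
_X___X
_XXXX_
___XXX
XX_X__
__X___
XXXXXX
XXX_X_
Population = 26

Under FIXED-DEAD boundary, generation 2:
_XX_X_
X_X_X_
______
_XXX__
_X_X__
_X_XX_
X_X___
XX____
______
Population = 18

Comparison: toroidal=26, fixed-dead=18 -> toroidal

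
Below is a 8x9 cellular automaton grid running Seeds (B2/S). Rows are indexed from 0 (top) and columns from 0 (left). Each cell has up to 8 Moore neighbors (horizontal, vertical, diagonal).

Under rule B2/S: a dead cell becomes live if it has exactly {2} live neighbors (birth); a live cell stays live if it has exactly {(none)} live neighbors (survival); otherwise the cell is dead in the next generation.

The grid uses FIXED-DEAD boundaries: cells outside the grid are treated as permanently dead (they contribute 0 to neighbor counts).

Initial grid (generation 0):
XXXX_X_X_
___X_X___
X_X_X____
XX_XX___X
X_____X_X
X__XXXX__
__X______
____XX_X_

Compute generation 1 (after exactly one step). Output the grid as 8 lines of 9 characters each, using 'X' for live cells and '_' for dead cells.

Simulating step by step:
Generation 0 (given above): 28 live cells
Generation 1: 5 live cells
(generation 1 grid is the final answer)

Answer: _________
_________
_________
_________
_________
__X______
_X_____X_
___X__X__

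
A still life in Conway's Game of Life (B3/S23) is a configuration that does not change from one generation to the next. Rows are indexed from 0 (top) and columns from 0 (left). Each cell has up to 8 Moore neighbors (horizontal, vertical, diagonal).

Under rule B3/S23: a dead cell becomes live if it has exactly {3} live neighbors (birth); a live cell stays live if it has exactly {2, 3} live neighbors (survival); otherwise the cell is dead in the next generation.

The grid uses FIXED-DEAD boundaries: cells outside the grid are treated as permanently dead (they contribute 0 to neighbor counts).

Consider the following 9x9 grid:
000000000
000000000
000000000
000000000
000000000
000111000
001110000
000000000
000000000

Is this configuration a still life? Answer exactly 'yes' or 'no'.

Answer: no

Derivation:
Compute generation 1 and compare to generation 0 (given above):
Generation 1:
000000000
000000000
000000000
000000000
000010000
001001000
001001000
000100000
000000000
Cell (4,4) differs: gen0=0 vs gen1=1 -> NOT a still life.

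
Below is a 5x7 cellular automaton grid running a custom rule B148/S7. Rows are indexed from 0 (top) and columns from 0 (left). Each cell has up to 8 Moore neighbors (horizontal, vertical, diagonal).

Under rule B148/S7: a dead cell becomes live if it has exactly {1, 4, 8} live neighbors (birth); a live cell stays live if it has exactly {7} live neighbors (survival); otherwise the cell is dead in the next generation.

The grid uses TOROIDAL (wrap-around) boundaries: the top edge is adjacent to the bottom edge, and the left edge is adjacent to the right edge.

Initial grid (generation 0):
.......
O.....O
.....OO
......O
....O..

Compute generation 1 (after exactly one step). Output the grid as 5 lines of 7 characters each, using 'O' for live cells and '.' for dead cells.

Answer: .O.OO..
.O..O..
OO..O..
...O.O.
O..O..O

Derivation:
Simulating step by step:
Generation 0 (given above): 6 live cells
Generation 1: 13 live cells
(generation 1 grid is the final answer)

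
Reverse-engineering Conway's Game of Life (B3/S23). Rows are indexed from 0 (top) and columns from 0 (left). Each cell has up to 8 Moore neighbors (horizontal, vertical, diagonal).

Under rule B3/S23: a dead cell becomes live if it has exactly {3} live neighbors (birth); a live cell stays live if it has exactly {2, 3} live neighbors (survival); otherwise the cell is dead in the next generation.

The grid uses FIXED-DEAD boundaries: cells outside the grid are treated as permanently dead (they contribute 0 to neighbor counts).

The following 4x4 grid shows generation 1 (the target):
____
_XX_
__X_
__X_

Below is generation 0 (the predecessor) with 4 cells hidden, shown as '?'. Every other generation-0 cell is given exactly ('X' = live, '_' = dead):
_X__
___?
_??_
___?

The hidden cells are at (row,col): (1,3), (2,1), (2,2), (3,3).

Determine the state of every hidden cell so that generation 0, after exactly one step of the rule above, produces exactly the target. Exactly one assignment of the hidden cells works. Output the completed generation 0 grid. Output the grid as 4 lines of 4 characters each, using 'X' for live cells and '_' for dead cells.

Answer: _X__
____
_XX_
___X

Derivation:
Hidden generation-0 cells (in order): (1,3), (2,1), (2,2), (3,3).
A hidden cell only influences target cells in its own 3x3 neighborhood. Try each of the 2^4 = 16 assignments, step the completed generation 0 forward once under B3/S23, and compare with the target:
  (1,3)=_ (2,1)=_ (2,2)=_ (3,3)=_ -> step gives (1,1)='_' but target has 'X' -> reject
  (1,3)=_ (2,1)=_ (2,2)=_ (3,3)=X -> step gives (1,1)='_' but target has 'X' -> reject
  (1,3)=_ (2,1)=_ (2,2)=X (3,3)=_ -> step gives (1,1)='_' but target has 'X' -> reject
  (1,3)=_ (2,1)=_ (2,2)=X (3,3)=X -> step gives (1,1)='_' but target has 'X' -> reject
  (1,3)=_ (2,1)=X (2,2)=_ (3,3)=_ -> step gives (1,1)='_' but target has 'X' -> reject
  (1,3)=_ (2,1)=X (2,2)=_ (3,3)=X -> step gives (1,1)='_' but target has 'X' -> reject
  (1,3)=_ (2,1)=X (2,2)=X (3,3)=_ -> step gives (2,2)='_' but target has 'X' -> reject
  (1,3)=_ (2,1)=X (2,2)=X (3,3)=X -> step reproduces the target at every cell -> ACCEPT
  (1,3)=X (2,1)=_ (2,2)=_ (3,3)=_ -> step gives (1,1)='_' but target has 'X' -> reject
  (1,3)=X (2,1)=_ (2,2)=_ (3,3)=X -> step gives (1,1)='_' but target has 'X' -> reject
  (1,3)=X (2,1)=_ (2,2)=X (3,3)=_ -> step gives (1,1)='_' but target has 'X' -> reject
  (1,3)=X (2,1)=_ (2,2)=X (3,3)=X -> step gives (1,1)='_' but target has 'X' -> reject
  (1,3)=X (2,1)=X (2,2)=_ (3,3)=_ -> step gives (1,1)='_' but target has 'X' -> reject
  (1,3)=X (2,1)=X (2,2)=_ (3,3)=X -> step gives (1,1)='_' but target has 'X' -> reject
  (1,3)=X (2,1)=X (2,2)=X (3,3)=_ -> step gives (1,2)='_' but target has 'X' -> reject
  (1,3)=X (2,1)=X (2,2)=X (3,3)=X -> step gives (1,2)='_' but target has 'X' -> reject
Unique solution: (1,3)=dead, (2,1)=live, (2,2)=live, (3,3)=live.
Check: live-neighbor counts of every cell in the completed generation 0:
1010
2331
1122
1231
Applying B3/S23 to generation 0 with these counts gives:
____
_XX_
__X_
__X_
which matches the target exactly.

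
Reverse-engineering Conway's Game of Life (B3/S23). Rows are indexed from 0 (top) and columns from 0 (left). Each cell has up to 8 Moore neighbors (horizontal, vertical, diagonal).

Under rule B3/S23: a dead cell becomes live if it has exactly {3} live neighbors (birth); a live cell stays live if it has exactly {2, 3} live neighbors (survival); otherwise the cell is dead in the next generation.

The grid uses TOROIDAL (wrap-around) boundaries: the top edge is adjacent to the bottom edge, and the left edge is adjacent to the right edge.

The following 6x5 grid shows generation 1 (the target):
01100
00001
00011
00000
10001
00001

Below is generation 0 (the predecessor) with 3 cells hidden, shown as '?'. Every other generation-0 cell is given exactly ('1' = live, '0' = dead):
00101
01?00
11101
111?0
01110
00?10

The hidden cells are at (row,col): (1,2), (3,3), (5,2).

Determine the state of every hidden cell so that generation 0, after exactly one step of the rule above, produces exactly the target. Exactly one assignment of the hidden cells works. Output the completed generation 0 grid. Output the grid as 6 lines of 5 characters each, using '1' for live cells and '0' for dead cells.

Hidden generation-0 cells (in order): (1,2), (3,3), (5,2).
A hidden cell only influences target cells in its own 3x3 neighborhood. Try each of the 2^3 = 8 assignments, step the completed generation 0 forward once under B3/S23, and compare with the target:
  (1,2)=0 (3,3)=0 (5,2)=0 -> step gives (0,1)='0' but target has '1' -> reject
  (1,2)=0 (3,3)=0 (5,2)=1 -> step reproduces the target at every cell -> ACCEPT
  (1,2)=0 (3,3)=1 (5,2)=0 -> step gives (0,1)='0' but target has '1' -> reject
  (1,2)=0 (3,3)=1 (5,2)=1 -> step gives (2,3)='0' but target has '1' -> reject
  (1,2)=1 (3,3)=0 (5,2)=0 -> step gives (2,3)='0' but target has '1' -> reject
  (1,2)=1 (3,3)=0 (5,2)=1 -> step gives (0,1)='0' but target has '1' -> reject
  (1,2)=1 (3,3)=1 (5,2)=0 -> step gives (2,3)='0' but target has '1' -> reject
  (1,2)=1 (3,3)=1 (5,2)=1 -> step gives (0,1)='0' but target has '1' -> reject
Unique solution: (1,2)=dead, (3,3)=dead, (5,2)=live.
Check: live-neighbor counts of every cell in the completed generation 0:
23341
54443
56432
57654
35643
24553
Applying B3/S23 to generation 0 with these counts gives:
01100
00001
00011
00000
10001
00001
which matches the target exactly.

Answer: 00101
01000
11101
11100
01110
00110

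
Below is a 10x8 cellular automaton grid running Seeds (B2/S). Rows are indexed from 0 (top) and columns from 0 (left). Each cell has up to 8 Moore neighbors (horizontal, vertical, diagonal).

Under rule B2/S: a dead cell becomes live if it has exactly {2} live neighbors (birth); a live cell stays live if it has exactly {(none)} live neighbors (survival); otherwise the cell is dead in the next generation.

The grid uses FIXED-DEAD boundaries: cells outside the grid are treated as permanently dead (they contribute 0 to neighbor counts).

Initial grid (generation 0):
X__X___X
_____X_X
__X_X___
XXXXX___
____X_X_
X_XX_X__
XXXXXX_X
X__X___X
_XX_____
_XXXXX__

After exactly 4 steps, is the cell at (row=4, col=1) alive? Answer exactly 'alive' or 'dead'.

Simulating step by step:
Generation 0 (given above): 35 live cells
Generation 1: 10 live cells
____X___
_XX_____
X_____X_
________
________
_______X
________
_____X__
_____XX_
X_______
Generation 2: 12 live cells
_XXX____
X__X_X__
__X_____
________
________
________
______X_
____X___
____X___
_____XX_
Generation 3: 9 live cells
X_______
________
_X_XX___
________
________
________
_____X__
___X____
___X__X_
____X___
Generation 4: 17 live cells
________
XXXXX___
__X_____
__XXX___
________
________
____X___
__X__XX_
__X__X__
___X_X__

Cell (4,1) at generation 4: 0 -> dead

Answer: dead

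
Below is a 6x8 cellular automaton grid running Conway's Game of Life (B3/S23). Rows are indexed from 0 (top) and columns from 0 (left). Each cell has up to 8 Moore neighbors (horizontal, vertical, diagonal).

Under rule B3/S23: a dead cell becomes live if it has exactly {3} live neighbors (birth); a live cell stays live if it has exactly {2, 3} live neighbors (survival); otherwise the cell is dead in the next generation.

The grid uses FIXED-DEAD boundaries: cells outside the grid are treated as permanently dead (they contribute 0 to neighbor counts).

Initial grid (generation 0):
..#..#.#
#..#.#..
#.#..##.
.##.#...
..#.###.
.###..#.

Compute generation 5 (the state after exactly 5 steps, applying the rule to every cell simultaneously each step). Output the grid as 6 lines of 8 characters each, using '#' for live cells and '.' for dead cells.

Answer: ........
.....###
.#.#..##
###..###
.#......
..##....

Derivation:
Simulating step by step:
Generation 0 (given above): 21 live cells
Generation 1: 18 live cells
....#.#.
..##.#..
#.#..##.
..#.#...
....#.#.
.####.#.
Generation 2: 17 live cells
...###..
.###....
..#..##.
.#..#.#.
.#..#...
..###...
Generation 3: 17 live cells
...##...
.#....#.
....###.
.####.#.
.#..#...
..###...
Generation 4: 13 live cells
........
...#..#.
.#..#.##
.##...#.
.#......
..###...
Generation 5: 16 live cells
(generation 5 grid is the final answer)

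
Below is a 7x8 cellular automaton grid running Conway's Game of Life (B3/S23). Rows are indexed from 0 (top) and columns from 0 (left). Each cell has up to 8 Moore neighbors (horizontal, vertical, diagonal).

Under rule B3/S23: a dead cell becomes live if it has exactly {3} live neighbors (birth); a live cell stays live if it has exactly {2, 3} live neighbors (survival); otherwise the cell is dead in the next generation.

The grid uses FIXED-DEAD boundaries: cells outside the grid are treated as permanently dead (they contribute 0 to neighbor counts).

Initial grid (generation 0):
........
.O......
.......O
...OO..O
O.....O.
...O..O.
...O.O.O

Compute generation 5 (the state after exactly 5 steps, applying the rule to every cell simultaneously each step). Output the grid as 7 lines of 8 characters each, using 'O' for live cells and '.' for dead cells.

Answer: ........
........
........
........
........
........
........

Derivation:
Simulating step by step:
Generation 0 (given above): 12 live cells
Generation 1: 13 live cells
........
........
........
......OO
...OOOOO
....OOOO
....O.O.
Generation 2: 6 live cells
........
........
........
....O..O
...O....
........
....O.OO
Generation 3: 0 live cells
........
........
........
........
........
........
........
Generation 4: 0 live cells
........
........
........
........
........
........
........
Generation 5: 0 live cells
(generation 5 grid is the final answer)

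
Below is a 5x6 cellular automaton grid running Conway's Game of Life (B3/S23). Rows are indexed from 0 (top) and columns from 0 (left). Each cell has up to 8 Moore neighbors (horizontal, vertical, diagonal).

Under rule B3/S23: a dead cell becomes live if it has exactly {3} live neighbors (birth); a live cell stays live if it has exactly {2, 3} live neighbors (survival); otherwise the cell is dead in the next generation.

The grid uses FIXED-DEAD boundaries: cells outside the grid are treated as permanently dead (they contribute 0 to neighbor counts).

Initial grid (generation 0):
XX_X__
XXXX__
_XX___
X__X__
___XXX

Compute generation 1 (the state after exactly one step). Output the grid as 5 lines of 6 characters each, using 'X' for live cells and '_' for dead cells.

Simulating step by step:
Generation 0 (given above): 14 live cells
Generation 1: 7 live cells
(generation 1 grid is the final answer)

Answer: X__X__
___X__
______
_X_X__
___XX_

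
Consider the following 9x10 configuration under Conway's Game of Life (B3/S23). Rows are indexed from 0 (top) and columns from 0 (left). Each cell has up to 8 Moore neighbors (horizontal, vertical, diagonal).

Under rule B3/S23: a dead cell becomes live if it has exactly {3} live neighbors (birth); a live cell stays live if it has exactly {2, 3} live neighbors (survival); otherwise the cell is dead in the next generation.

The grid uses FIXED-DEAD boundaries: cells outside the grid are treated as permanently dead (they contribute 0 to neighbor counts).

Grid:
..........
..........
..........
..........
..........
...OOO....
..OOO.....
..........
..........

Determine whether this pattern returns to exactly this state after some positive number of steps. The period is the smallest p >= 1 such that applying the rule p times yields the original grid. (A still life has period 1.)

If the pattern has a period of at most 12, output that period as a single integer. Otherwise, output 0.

Answer: 2

Derivation:
Simulating and comparing each generation to the original:
Gen 0 (original, given above): 6 live cells
Gen 1: 6 live cells, differs from original
Gen 2: 6 live cells, MATCHES original -> period = 2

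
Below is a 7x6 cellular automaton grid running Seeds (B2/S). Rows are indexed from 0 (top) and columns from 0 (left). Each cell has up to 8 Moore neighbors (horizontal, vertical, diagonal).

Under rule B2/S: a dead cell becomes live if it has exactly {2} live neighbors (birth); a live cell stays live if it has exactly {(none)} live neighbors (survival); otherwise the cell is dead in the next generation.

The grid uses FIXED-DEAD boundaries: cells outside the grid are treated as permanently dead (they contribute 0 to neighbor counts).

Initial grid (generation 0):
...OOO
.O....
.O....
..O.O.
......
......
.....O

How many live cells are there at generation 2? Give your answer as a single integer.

Answer: 5

Derivation:
Simulating step by step:
Generation 0 (given above): 8 live cells
Generation 1: 9 live cells
..O...
O..O.O
O..O..
.O.O..
...O..
......
......
Generation 2: 5 live cells
.O.OO.
......
......
O.....
....O.
......
......
Population at generation 2: 5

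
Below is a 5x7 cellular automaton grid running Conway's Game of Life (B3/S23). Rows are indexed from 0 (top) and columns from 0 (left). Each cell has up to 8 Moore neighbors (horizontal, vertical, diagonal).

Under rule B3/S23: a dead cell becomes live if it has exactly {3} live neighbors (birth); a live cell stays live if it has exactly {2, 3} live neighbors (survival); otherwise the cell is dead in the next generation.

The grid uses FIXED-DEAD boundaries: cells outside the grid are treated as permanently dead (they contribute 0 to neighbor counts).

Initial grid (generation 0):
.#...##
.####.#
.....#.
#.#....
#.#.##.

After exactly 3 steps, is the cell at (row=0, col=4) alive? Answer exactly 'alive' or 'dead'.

Simulating step by step:
Generation 0 (given above): 15 live cells
Generation 1: 16 live cells
.#.####
.####.#
....##.
...###.
...#...
Generation 2: 8 live cells
.#....#
.#....#
......#
...#.#.
...#...
Generation 3: 6 live cells
.......
.....##
.....##
....#..
....#..

Cell (0,4) at generation 3: 0 -> dead

Answer: dead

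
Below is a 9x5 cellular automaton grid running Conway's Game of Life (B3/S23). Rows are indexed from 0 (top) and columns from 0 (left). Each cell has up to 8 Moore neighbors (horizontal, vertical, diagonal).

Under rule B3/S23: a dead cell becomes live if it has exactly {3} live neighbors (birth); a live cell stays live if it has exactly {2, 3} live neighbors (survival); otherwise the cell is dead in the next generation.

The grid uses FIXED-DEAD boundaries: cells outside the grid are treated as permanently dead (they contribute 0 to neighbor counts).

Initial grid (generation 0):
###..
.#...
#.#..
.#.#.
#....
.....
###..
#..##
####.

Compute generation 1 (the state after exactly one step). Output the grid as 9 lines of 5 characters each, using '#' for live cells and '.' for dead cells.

Answer: ###..
.....
#.#..
###..
.....
#....
####.
....#
#####

Derivation:
Simulating step by step:
Generation 0 (given above): 19 live cells
Generation 1: 19 live cells
(generation 1 grid is the final answer)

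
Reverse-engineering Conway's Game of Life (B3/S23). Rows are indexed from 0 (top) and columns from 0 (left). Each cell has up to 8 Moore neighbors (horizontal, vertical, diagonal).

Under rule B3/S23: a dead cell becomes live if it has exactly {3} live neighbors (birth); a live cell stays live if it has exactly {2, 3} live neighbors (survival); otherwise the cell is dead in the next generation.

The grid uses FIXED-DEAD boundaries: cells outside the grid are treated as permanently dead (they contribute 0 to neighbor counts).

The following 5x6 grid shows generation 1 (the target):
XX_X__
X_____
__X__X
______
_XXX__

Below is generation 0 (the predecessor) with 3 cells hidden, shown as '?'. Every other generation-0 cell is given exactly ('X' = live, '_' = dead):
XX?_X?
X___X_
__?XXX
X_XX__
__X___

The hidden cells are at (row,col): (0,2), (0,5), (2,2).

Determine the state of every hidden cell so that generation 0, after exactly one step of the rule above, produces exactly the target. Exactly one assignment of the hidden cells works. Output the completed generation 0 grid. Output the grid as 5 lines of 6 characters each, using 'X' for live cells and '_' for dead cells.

Hidden generation-0 cells (in order): (0,2), (0,5), (2,2).
A hidden cell only influences target cells in its own 3x3 neighborhood. Try each of the 2^3 = 8 assignments, step the completed generation 0 forward once under B3/S23, and compare with the target:
  (0,2)=_ (0,5)=_ (2,2)=_ -> step gives (0,3)='_' but target has 'X' -> reject
  (0,2)=_ (0,5)=_ (2,2)=X -> step gives (0,3)='_' but target has 'X' -> reject
  (0,2)=_ (0,5)=X (2,2)=_ -> step gives (0,3)='_' but target has 'X' -> reject
  (0,2)=_ (0,5)=X (2,2)=X -> step gives (0,3)='_' but target has 'X' -> reject
  (0,2)=X (0,5)=_ (2,2)=_ -> step gives (1,2)='X' but target has '_' -> reject
  (0,2)=X (0,5)=_ (2,2)=X -> step reproduces the target at every cell -> ACCEPT
  (0,2)=X (0,5)=X (2,2)=_ -> step gives (0,4)='X' but target has '_' -> reject
  (0,2)=X (0,5)=X (2,2)=X -> step gives (0,4)='X' but target has '_' -> reject
Unique solution: (0,2)=live, (0,5)=dead, (2,2)=live.
Check: live-neighbor counts of every cell in the completed generation 0:
231312
254644
243542
044542
132310
Applying B3/S23 to generation 0 with these counts gives:
XX_X__
X_____
__X__X
______
_XXX__
which matches the target exactly.

Answer: XXX_X_
X___X_
__XXXX
X_XX__
__X___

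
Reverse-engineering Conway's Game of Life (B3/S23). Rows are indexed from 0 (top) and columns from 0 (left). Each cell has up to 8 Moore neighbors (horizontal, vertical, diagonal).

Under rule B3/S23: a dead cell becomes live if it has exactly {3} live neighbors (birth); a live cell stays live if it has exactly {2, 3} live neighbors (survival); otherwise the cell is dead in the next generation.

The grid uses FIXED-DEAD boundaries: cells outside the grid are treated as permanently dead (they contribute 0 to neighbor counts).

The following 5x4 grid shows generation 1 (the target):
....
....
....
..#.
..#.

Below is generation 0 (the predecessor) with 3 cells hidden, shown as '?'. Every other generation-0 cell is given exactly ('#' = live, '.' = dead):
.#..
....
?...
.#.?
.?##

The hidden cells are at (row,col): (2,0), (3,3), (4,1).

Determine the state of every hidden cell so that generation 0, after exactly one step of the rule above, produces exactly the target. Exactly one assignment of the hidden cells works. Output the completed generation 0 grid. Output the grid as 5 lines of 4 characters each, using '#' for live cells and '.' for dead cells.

Hidden generation-0 cells (in order): (2,0), (3,3), (4,1).
A hidden cell only influences target cells in its own 3x3 neighborhood. Try each of the 2^3 = 8 assignments, step the completed generation 0 forward once under B3/S23, and compare with the target:
  (2,0)=. (3,3)=. (4,1)=. -> step reproduces the target at every cell -> ACCEPT
  (2,0)=. (3,3)=. (4,1)=# -> step gives (3,1)='#' but target has '.' -> reject
  (2,0)=. (3,3)=# (4,1)=. -> step gives (3,2)='.' but target has '#' -> reject
  (2,0)=. (3,3)=# (4,1)=# -> step gives (3,1)='#' but target has '.' -> reject
  (2,0)=# (3,3)=. (4,1)=. -> step gives (3,1)='#' but target has '.' -> reject
  (2,0)=# (3,3)=. (4,1)=# -> step gives (3,0)='#' but target has '.' -> reject
  (2,0)=# (3,3)=# (4,1)=. -> step gives (3,1)='#' but target has '.' -> reject
  (2,0)=# (3,3)=# (4,1)=# -> step gives (3,0)='#' but target has '.' -> reject
Unique solution: (2,0)=dead, (3,3)=dead, (4,1)=dead.
Check: live-neighbor counts of every cell in the completed generation 0:
1010
1110
1110
1132
1221
Applying B3/S23 to generation 0 with these counts gives:
....
....
....
..#.
..#.
which matches the target exactly.

Answer: .#..
....
....
.#..
..##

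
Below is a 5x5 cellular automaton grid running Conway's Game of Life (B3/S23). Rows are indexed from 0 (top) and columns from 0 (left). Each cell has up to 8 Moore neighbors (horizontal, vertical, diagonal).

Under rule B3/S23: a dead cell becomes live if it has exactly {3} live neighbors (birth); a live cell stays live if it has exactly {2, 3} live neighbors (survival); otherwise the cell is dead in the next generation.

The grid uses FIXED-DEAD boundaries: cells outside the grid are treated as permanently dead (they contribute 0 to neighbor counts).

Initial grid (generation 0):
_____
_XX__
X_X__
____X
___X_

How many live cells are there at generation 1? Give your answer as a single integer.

Simulating step by step:
Generation 0 (given above): 6 live cells
Generation 1: 5 live cells
_____
_XX__
__XX_
___X_
_____
Population at generation 1: 5

Answer: 5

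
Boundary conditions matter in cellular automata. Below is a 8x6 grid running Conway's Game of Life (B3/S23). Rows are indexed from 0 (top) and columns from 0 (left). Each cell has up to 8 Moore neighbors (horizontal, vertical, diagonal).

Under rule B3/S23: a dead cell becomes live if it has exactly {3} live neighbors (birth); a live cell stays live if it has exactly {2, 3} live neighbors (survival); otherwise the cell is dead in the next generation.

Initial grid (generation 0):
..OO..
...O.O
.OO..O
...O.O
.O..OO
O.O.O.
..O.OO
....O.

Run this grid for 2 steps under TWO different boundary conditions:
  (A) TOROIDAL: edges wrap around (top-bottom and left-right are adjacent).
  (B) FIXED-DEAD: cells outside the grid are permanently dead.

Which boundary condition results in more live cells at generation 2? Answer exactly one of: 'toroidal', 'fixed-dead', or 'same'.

Answer: same

Derivation:
Under TOROIDAL boundary, generation 2:
O....O
OO....
...O.O
.O.O..
...O..
O.OO..
OOO.O.
.OO.OO
Population = 20

Under FIXED-DEAD boundary, generation 2:
..OOO.
.O....
.O.O..
.O.O.O
.O.OO.
..OOOO
..O..O
...O.O
Population = 20

Comparison: toroidal=20, fixed-dead=20 -> same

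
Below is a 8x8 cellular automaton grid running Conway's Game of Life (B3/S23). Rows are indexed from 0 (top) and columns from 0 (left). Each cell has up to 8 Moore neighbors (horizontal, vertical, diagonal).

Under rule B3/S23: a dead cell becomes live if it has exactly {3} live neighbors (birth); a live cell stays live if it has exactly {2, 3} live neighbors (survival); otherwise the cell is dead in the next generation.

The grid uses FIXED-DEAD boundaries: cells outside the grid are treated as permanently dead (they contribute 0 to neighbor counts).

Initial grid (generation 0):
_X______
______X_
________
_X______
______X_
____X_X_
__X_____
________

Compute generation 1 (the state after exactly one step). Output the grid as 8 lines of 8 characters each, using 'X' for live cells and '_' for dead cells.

Simulating step by step:
Generation 0 (given above): 7 live cells
Generation 1: 2 live cells
(generation 1 grid is the final answer)

Answer: ________
________
________
________
_____X__
_____X__
________
________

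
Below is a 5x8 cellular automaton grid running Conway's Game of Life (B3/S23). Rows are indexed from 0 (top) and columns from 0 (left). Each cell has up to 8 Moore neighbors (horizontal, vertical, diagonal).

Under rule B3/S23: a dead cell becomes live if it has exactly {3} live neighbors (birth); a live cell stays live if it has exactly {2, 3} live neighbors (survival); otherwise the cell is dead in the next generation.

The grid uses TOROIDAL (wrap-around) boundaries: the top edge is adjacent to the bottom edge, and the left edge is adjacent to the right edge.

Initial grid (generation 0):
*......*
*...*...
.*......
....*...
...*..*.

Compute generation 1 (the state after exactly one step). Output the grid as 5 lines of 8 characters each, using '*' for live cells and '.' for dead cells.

Answer: *......*
**.....*
........
........
.......*

Derivation:
Simulating step by step:
Generation 0 (given above): 8 live cells
Generation 1: 6 live cells
(generation 1 grid is the final answer)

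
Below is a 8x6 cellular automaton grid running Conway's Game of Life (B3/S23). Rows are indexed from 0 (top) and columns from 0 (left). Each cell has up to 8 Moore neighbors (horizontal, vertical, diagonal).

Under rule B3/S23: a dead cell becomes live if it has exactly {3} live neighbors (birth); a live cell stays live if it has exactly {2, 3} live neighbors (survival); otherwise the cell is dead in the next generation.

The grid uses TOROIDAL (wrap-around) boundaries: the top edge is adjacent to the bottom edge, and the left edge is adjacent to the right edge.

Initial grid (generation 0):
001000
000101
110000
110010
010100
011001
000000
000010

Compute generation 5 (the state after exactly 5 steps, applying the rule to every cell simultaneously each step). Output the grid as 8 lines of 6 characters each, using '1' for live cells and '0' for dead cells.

Simulating step by step:
Generation 0 (given above): 14 live cells
Generation 1: 15 live cells
000110
111000
011010
000001
000111
111000
000000
000000
Generation 2: 24 live cells
011100
100011
001101
101001
011111
111111
010000
000000
Generation 3: 15 live cells
111111
100001
001100
000000
000000
000000
010111
010000
Generation 4: 7 live cells
001110
000000
000000
000000
000000
000010
101010
000000
Generation 5: 10 live cells
(generation 5 grid is the final answer)

Answer: 000100
000100
000000
000000
000000
000101
000101
011011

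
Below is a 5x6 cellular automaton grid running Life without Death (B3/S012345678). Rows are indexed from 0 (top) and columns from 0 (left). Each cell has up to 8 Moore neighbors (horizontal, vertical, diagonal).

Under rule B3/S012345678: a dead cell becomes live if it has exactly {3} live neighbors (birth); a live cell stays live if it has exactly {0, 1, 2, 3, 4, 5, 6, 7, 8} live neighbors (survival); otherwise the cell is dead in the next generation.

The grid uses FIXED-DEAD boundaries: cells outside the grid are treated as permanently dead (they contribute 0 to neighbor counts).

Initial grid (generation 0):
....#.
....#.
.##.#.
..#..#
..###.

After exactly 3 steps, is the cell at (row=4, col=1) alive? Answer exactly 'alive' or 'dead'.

Answer: dead

Derivation:
Simulating step by step:
Generation 0 (given above): 10 live cells
Generation 1: 12 live cells
....#.
....##
.##.##
..#..#
..###.
Generation 2: 13 live cells
....##
....##
.##.##
..#..#
..###.
Generation 3: 13 live cells
....##
....##
.##.##
..#..#
..###.

Cell (4,1) at generation 3: 0 -> dead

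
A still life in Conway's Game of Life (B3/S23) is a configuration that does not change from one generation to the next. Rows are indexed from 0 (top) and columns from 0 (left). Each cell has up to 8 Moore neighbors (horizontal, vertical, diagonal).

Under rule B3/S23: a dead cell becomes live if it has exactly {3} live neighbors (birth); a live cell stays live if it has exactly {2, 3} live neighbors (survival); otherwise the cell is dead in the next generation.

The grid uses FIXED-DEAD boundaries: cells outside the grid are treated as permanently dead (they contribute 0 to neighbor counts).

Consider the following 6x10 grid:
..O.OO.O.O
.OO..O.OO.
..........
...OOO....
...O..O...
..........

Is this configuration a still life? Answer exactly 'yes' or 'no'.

Answer: no

Derivation:
Compute generation 1 and compare to generation 0 (given above):
Generation 1:
.OOOOO.O..
.OOOOO.OO.
..OO.OO...
...OOO....
...O.O....
..........
Cell (0,1) differs: gen0=0 vs gen1=1 -> NOT a still life.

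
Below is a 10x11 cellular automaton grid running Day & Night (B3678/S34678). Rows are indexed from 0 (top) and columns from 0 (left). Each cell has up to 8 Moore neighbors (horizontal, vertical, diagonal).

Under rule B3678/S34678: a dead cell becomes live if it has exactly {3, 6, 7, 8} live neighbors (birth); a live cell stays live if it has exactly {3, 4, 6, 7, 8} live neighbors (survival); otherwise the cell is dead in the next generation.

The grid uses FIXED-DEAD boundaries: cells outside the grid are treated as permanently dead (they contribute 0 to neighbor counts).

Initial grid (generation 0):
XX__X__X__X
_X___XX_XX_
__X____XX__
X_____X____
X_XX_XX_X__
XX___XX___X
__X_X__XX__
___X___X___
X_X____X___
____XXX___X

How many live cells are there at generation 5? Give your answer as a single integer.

Simulating step by step:
Generation 0 (given above): 39 live cells
Generation 1: 41 live cells
_____XX_XX_
XXX___X_XX_
_X___X_XXX_
__XX_XX_X__
X___XXX____
_X___XX_XX_
_X_X_X_X___
_XXX__XX___
___XXX_____
___________
Generation 2: 39 live cells
_X______XX_
_X____XXX_X
XX_XXX___X_
_X______XX_
_XXXXX__XX_
X_X________
XXX__XXX___
___XX_X____
___XX_X____
____X______
Generation 3: 42 live cells
________XX_
_X__XX_XX__
XX____X__XX
_XX_X___XXX
XXXX____XX_
XX_____XX__
_XX_XXX____
_X_XXXX____
___XX______
___X_X_____
Generation 4: 40 live cells
_______XX__
X_____XXX_X
XX_XX_____X
_X_____XXXX
XX_X______X
XXX_XXXXXX_
_XX_X_X____
____XXX____
___XX_X____
___________
Generation 5: 42 live cells
______XXXX_
_X_____XX__
XXX___X__XX
_X_XX____XX
X___XX__XXX
XX__XXXX___
XXX_XX__X__
__X_XXXX___
____X______
___________
Population at generation 5: 42

Answer: 42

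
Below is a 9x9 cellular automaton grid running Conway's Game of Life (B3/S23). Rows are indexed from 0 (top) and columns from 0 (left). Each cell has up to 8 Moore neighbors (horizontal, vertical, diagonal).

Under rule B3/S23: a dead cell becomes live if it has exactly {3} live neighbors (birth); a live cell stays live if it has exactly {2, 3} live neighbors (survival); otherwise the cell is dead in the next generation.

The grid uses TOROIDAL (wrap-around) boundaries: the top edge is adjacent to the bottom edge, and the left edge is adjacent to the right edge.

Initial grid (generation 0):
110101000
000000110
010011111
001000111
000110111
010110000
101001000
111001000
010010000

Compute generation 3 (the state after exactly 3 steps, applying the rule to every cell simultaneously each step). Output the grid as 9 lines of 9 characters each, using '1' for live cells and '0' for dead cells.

Simulating step by step:
Generation 0 (given above): 33 live cells
Generation 1: 29 live cells
111011100
011000000
100000000
001000000
100010101
110000111
100001000
101111000
000111000
Generation 2: 21 live cells
100000100
001101000
001000000
110000001
000001100
010000100
001101010
011000100
100000000
Generation 3: 24 live cells
(generation 3 grid is the final answer)

Answer: 010000000
011100000
101100000
110000000
010001110
001010010
000101010
011100100
100000000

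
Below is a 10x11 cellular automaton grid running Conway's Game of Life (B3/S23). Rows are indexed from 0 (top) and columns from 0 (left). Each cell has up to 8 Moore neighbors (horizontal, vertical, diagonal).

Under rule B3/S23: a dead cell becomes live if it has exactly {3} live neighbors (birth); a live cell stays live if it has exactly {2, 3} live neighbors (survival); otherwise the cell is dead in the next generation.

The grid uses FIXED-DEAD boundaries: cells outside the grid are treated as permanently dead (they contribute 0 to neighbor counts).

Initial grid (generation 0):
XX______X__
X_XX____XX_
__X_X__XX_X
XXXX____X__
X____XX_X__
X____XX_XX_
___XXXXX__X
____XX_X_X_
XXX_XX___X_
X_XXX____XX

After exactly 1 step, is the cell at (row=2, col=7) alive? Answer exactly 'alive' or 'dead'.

Simulating step by step:
Generation 0 (given above): 49 live cells
Generation 1: 43 live cells
XXX_____XX_
X_XX_______
X___X__X___
X_XXXXX_X__
X_X_XXX_X__
________XX_
___X______X
_XX____X_XX
X_X___X__X_
X_X_XX___XX

Cell (2,7) at generation 1: 1 -> alive

Answer: alive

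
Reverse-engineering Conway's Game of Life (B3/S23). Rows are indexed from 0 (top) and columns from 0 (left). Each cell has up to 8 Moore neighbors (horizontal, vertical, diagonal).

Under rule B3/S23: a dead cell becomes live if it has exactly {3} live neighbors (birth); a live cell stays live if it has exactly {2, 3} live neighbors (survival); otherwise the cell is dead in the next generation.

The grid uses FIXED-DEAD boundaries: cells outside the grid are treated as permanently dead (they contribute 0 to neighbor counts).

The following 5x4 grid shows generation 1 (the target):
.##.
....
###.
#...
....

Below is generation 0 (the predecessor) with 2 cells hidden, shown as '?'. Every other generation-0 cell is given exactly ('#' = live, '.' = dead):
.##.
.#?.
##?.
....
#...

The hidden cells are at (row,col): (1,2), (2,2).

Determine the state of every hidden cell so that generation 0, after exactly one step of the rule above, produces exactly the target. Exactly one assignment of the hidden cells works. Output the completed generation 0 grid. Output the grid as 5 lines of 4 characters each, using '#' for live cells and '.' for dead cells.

Answer: .##.
.#..
###.
....
#...

Derivation:
Hidden generation-0 cells (in order): (1,2), (2,2).
A hidden cell only influences target cells in its own 3x3 neighborhood. Try each of the 2^2 = 4 assignments, step the completed generation 0 forward once under B3/S23, and compare with the target:
  (1,2)=. (2,2)=. -> step gives (2,2)='.' but target has '#' -> reject
  (1,2)=. (2,2)=# -> step reproduces the target at every cell -> ACCEPT
  (1,2)=# (2,2)=. -> step gives (3,1)='#' but target has '.' -> reject
  (1,2)=# (2,2)=# -> step gives (1,3)='#' but target has '.' -> reject
Unique solution: (1,2)=dead, (2,2)=live.
Check: live-neighbor counts of every cell in the completed generation 0:
2221
4552
2321
3421
0100
Applying B3/S23 to generation 0 with these counts gives:
.##.
....
###.
#...
....
which matches the target exactly.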